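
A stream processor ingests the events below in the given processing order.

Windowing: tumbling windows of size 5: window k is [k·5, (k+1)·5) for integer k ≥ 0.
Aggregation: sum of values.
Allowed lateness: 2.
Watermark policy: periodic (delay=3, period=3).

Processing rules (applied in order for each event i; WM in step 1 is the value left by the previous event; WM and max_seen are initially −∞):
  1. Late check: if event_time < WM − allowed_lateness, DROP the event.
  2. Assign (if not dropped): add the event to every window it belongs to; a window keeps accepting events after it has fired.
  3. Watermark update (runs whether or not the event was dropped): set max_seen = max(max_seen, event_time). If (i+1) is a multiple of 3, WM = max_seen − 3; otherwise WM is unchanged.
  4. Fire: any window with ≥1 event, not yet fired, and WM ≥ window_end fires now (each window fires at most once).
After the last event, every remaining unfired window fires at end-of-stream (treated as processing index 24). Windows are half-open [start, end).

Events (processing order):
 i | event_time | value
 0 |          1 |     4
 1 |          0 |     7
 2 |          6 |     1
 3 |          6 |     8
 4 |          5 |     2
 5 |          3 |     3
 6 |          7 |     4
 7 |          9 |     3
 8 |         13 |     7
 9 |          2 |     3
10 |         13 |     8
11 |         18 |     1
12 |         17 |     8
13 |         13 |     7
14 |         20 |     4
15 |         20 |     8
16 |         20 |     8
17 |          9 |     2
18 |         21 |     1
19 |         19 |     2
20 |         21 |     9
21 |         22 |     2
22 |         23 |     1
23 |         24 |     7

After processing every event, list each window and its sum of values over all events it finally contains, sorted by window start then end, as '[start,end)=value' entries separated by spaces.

i=0 t=1 v=4: → [0,5); WM=−∞
i=1 t=0 v=7: → [0,5); WM=−∞
i=2 t=6 v=1: → [5,10); WM=3
i=3 t=6 v=8: → [5,10); WM=3
i=4 t=5 v=2: → [5,10); WM=3
i=5 t=3 v=3: → [0,5); WM=3
i=6 t=7 v=4: → [5,10); WM=3
i=7 t=9 v=3: → [5,10); WM=3
i=8 t=13 v=7: → [10,15); WM=10; [0,5) fires=14 [5,10) fires=18
i=9 t=2 v=3: DROP (t<10-2); WM=10
i=10 t=13 v=8: → [10,15); WM=10
i=11 t=18 v=1: → [15,20); WM=15; [10,15) fires=15
i=12 t=17 v=8: → [15,20); WM=15
i=13 t=13 v=7: → [10,15); WM=15
i=14 t=20 v=4: → [20,25); WM=17
i=15 t=20 v=8: → [20,25); WM=17
i=16 t=20 v=8: → [20,25); WM=17
i=17 t=9 v=2: DROP (t<17-2); WM=17
i=18 t=21 v=1: → [20,25); WM=17
i=19 t=19 v=2: → [15,20); WM=17
i=20 t=21 v=9: → [20,25); WM=18
i=21 t=22 v=2: → [20,25); WM=18
i=22 t=23 v=1: → [20,25); WM=18
i=23 t=24 v=7: → [20,25); WM=21; [15,20) fires=11

[0,5)=14 [5,10)=18 [10,15)=22 [15,20)=11 [20,25)=40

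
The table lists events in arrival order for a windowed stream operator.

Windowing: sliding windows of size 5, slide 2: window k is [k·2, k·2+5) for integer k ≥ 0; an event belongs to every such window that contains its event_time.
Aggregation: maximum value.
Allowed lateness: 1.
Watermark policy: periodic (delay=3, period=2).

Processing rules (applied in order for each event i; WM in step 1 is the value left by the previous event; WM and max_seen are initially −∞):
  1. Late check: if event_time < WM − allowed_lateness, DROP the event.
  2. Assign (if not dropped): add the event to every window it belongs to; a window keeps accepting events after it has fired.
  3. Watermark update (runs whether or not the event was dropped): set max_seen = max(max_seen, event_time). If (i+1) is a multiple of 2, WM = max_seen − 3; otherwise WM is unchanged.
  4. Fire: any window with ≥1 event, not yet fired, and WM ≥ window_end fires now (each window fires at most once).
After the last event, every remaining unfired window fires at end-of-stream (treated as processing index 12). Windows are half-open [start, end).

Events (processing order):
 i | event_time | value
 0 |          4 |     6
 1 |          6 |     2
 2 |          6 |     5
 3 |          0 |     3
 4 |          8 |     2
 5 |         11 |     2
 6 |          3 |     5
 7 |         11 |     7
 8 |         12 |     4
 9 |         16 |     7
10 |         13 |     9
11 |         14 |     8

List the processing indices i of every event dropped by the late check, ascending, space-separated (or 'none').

i=0 t=4 v=6: → [4,9),[2,7),[0,5); WM=−∞
i=1 t=6 v=2: → [6,11),[4,9),[2,7); WM=3
i=2 t=6 v=5: → [6,11),[4,9),[2,7); WM=3
i=3 t=0 v=3: DROP (t<3-1); WM=3
i=4 t=8 v=2: → [8,13),[6,11),[4,9); WM=3
i=5 t=11 v=2: → [10,15),[8,13); WM=8; [0,5) fires=6 [2,7) fires=6
i=6 t=3 v=5: DROP (t<8-1); WM=8
i=7 t=11 v=7: → [10,15),[8,13); WM=8
i=8 t=12 v=4: → [12,17),[10,15),[8,13); WM=8
i=9 t=16 v=7: → [16,21),[14,19),[12,17); WM=13; [4,9) fires=6 [6,11) fires=5 [8,13) fires=7
i=10 t=13 v=9: → [12,17),[10,15); WM=13
i=11 t=14 v=8: → [14,19),[12,17),[10,15); WM=13

3 6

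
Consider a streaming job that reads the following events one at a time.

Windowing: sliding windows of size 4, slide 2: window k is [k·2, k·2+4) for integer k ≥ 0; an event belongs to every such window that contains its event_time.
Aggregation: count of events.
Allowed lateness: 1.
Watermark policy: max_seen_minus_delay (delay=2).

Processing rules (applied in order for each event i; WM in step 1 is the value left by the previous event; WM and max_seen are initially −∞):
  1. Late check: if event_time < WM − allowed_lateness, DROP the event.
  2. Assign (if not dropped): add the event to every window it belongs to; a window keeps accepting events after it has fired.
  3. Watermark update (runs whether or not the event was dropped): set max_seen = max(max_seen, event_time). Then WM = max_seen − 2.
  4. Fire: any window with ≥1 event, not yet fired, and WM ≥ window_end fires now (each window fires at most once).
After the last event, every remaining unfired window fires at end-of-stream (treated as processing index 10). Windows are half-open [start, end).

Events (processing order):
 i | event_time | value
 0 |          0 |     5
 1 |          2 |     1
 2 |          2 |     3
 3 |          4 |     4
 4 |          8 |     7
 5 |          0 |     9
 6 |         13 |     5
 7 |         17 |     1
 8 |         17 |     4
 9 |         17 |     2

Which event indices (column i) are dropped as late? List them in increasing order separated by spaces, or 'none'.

i=0 t=0 v=5: → [0,4); WM=-2
i=1 t=2 v=1: → [2,6),[0,4); WM=0
i=2 t=2 v=3: → [2,6),[0,4); WM=0
i=3 t=4 v=4: → [4,8),[2,6); WM=2
i=4 t=8 v=7: → [8,12),[6,10); WM=6; [0,4) fires=3 [2,6) fires=3
i=5 t=0 v=9: DROP (t<6-1); WM=6
i=6 t=13 v=5: → [12,16),[10,14); WM=11; [4,8) fires=1 [6,10) fires=1
i=7 t=17 v=1: → [16,20),[14,18); WM=15; [8,12) fires=1 [10,14) fires=1
i=8 t=17 v=4: → [16,20),[14,18); WM=15
i=9 t=17 v=2: → [16,20),[14,18); WM=15

5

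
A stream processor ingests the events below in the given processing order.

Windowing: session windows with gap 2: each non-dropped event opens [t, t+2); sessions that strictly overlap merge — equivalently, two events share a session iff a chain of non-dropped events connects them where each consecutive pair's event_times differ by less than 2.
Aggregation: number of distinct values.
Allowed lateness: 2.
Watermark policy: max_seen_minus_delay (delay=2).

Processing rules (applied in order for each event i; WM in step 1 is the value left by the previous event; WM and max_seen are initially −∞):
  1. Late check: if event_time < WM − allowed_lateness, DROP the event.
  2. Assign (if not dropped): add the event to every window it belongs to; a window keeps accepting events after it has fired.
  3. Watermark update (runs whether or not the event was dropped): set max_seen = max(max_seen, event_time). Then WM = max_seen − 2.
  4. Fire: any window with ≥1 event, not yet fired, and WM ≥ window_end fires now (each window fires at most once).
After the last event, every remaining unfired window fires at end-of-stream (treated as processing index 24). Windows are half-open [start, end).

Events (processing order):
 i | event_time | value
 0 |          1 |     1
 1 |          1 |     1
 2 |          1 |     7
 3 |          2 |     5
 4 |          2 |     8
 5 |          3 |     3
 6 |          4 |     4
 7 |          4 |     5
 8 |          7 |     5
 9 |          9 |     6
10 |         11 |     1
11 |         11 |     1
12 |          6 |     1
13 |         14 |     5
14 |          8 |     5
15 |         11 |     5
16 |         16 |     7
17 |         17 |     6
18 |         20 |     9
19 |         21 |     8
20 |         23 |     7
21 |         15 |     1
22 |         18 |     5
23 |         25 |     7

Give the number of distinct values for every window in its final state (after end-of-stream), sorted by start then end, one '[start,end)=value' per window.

i=0 t=1 v=1: → [1,3); WM=-1
i=1 t=1 v=1: → [1,3); WM=-1
i=2 t=1 v=7: → [1,3); WM=-1
i=3 t=2 v=5: → [1,4); WM=0
i=4 t=2 v=8: → [1,4); WM=0
i=5 t=3 v=3: → [1,5); WM=1
i=6 t=4 v=4: → [1,6); WM=2
i=7 t=4 v=5: → [1,6); WM=2
i=8 t=7 v=5: → [7,9); WM=5
i=9 t=9 v=6: → [9,11); WM=7
i=10 t=11 v=1: → [11,13); WM=9
i=11 t=11 v=1: → [11,13); WM=9
i=12 t=6 v=1: DROP (t<9-2); WM=9
i=13 t=14 v=5: → [14,16); WM=12
i=14 t=8 v=5: DROP (t<12-2); WM=12
i=15 t=11 v=5: → [11,13); WM=12
i=16 t=16 v=7: → [16,18); WM=14
i=17 t=17 v=6: → [16,19); WM=15
i=18 t=20 v=9: → [20,22); WM=18
i=19 t=21 v=8: → [20,23); WM=19
i=20 t=23 v=7: → [23,25); WM=21
i=21 t=15 v=1: DROP (t<21-2); WM=21
i=22 t=18 v=5: DROP (t<21-2); WM=21
i=23 t=25 v=7: → [25,27); WM=23

[1,6)=6 [7,9)=1 [9,11)=1 [11,13)=2 [14,16)=1 [16,19)=2 [20,23)=2 [23,25)=1 [25,27)=1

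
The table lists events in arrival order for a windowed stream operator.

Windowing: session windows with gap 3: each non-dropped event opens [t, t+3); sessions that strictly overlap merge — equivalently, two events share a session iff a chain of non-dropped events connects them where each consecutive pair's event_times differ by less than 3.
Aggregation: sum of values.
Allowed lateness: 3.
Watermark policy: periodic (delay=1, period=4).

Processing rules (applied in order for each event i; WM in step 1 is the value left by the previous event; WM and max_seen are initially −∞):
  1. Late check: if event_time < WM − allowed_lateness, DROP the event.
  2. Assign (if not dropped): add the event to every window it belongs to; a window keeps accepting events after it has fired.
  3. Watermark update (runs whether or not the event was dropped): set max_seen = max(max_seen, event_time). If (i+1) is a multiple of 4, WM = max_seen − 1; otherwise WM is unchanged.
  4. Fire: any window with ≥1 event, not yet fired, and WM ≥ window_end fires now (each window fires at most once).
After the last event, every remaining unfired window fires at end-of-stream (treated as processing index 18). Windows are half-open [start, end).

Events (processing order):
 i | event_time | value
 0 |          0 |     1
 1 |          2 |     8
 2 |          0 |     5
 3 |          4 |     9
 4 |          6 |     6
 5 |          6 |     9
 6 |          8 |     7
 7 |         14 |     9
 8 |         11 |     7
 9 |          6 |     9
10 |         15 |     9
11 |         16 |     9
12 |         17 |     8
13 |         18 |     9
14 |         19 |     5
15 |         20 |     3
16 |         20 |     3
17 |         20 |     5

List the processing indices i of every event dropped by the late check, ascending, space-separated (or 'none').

i=0 t=0 v=1: → [0,3); WM=−∞
i=1 t=2 v=8: → [0,5); WM=−∞
i=2 t=0 v=5: → [0,5); WM=−∞
i=3 t=4 v=9: → [0,7); WM=3
i=4 t=6 v=6: → [0,9); WM=3
i=5 t=6 v=9: → [0,9); WM=3
i=6 t=8 v=7: → [0,11); WM=3
i=7 t=14 v=9: → [14,17); WM=13
i=8 t=11 v=7: → [11,14); WM=13
i=9 t=6 v=9: DROP (t<13-3); WM=13
i=10 t=15 v=9: → [14,18); WM=13
i=11 t=16 v=9: → [14,19); WM=15
i=12 t=17 v=8: → [14,20); WM=15
i=13 t=18 v=9: → [14,21); WM=15
i=14 t=19 v=5: → [14,22); WM=15
i=15 t=20 v=3: → [14,23); WM=19
i=16 t=20 v=3: → [14,23); WM=19
i=17 t=20 v=5: → [14,23); WM=19

9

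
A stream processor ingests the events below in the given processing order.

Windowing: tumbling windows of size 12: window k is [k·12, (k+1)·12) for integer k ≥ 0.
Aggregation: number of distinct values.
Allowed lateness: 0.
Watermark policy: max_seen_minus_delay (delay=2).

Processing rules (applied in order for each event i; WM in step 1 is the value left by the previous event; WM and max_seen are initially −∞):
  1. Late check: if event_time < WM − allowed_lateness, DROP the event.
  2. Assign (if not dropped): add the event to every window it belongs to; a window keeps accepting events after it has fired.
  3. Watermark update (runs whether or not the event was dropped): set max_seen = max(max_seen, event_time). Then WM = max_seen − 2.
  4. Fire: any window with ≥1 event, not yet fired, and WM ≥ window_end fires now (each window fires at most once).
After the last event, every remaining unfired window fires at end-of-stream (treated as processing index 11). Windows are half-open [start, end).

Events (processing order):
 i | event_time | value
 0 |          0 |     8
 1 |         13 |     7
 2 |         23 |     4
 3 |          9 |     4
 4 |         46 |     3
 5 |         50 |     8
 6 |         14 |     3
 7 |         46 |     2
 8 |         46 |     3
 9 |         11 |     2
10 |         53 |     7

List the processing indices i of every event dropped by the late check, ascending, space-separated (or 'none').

3 6 7 8 9

i=0 t=0 v=8: → [0,12); WM=-2
i=1 t=13 v=7: → [12,24); WM=11
i=2 t=23 v=4: → [12,24); WM=21; [0,12) fires=1
i=3 t=9 v=4: DROP (t<21-0); WM=21
i=4 t=46 v=3: → [36,48); WM=44; [12,24) fires=2
i=5 t=50 v=8: → [48,60); WM=48; [36,48) fires=1
i=6 t=14 v=3: DROP (t<48-0); WM=48
i=7 t=46 v=2: DROP (t<48-0); WM=48
i=8 t=46 v=3: DROP (t<48-0); WM=48
i=9 t=11 v=2: DROP (t<48-0); WM=48
i=10 t=53 v=7: → [48,60); WM=51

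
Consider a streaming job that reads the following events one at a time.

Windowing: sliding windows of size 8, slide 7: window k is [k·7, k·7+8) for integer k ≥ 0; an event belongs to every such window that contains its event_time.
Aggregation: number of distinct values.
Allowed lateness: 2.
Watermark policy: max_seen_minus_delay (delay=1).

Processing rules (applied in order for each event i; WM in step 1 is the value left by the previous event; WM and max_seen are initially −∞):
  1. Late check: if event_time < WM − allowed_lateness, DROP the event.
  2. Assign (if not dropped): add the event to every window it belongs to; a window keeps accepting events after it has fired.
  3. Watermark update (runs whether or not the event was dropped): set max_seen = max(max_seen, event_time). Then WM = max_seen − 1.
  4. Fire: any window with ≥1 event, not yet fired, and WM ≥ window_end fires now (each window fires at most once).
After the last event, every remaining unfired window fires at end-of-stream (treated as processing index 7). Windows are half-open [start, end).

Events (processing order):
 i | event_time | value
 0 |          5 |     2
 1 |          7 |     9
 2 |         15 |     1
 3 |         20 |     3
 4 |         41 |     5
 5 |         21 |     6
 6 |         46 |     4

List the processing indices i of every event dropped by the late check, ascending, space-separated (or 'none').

5

i=0 t=5 v=2: → [0,8); WM=4
i=1 t=7 v=9: → [7,15),[0,8); WM=6
i=2 t=15 v=1: → [14,22); WM=14; [0,8) fires=2
i=3 t=20 v=3: → [14,22); WM=19; [7,15) fires=1
i=4 t=41 v=5: → [35,43); WM=40; [14,22) fires=2
i=5 t=21 v=6: DROP (t<40-2); WM=40
i=6 t=46 v=4: → [42,50); WM=45; [35,43) fires=1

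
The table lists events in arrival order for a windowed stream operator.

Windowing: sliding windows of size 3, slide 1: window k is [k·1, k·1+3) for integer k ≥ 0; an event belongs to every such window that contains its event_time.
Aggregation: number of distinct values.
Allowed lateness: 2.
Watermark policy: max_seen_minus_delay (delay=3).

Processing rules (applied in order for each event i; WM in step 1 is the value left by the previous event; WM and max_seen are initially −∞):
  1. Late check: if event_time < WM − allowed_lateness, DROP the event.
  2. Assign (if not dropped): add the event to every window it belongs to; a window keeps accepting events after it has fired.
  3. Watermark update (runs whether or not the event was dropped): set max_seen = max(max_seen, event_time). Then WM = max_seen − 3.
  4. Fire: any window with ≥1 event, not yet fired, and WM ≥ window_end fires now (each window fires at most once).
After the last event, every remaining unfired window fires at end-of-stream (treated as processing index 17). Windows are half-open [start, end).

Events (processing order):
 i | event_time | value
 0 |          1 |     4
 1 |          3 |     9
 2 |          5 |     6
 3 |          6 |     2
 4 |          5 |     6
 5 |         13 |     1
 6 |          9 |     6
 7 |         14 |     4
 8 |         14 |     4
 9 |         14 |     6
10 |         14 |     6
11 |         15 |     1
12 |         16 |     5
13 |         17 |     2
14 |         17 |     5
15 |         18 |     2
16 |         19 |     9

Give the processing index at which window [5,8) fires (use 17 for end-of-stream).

5

i=0 t=1 v=4: → [1,4),[0,3); WM=-2
i=1 t=3 v=9: → [3,6),[2,5),[1,4); WM=0
i=2 t=5 v=6: → [5,8),[4,7),[3,6); WM=2
i=3 t=6 v=2: → [6,9),[5,8),[4,7); WM=3; [0,3) fires=1
i=4 t=5 v=6: → [5,8),[4,7),[3,6); WM=3
i=5 t=13 v=1: → [13,16),[12,15),[11,14); WM=10; [1,4) fires=2 [2,5) fires=1 [3,6) fires=2 [4,7) fires=2 [5,8) fires=2 [6,9) fires=1
i=6 t=9 v=6: → [9,12),[8,11),[7,10); WM=10; [7,10) fires=1
i=7 t=14 v=4: → [14,17),[13,16),[12,15); WM=11; [8,11) fires=1
i=8 t=14 v=4: → [14,17),[13,16),[12,15); WM=11
i=9 t=14 v=6: → [14,17),[13,16),[12,15); WM=11
i=10 t=14 v=6: → [14,17),[13,16),[12,15); WM=11
i=11 t=15 v=1: → [15,18),[14,17),[13,16); WM=12; [9,12) fires=1
i=12 t=16 v=5: → [16,19),[15,18),[14,17); WM=13
i=13 t=17 v=2: → [17,20),[16,19),[15,18); WM=14; [11,14) fires=1
i=14 t=17 v=5: → [17,20),[16,19),[15,18); WM=14
i=15 t=18 v=2: → [18,21),[17,20),[16,19); WM=15; [12,15) fires=3
i=16 t=19 v=9: → [19,22),[18,21),[17,20); WM=16; [13,16) fires=3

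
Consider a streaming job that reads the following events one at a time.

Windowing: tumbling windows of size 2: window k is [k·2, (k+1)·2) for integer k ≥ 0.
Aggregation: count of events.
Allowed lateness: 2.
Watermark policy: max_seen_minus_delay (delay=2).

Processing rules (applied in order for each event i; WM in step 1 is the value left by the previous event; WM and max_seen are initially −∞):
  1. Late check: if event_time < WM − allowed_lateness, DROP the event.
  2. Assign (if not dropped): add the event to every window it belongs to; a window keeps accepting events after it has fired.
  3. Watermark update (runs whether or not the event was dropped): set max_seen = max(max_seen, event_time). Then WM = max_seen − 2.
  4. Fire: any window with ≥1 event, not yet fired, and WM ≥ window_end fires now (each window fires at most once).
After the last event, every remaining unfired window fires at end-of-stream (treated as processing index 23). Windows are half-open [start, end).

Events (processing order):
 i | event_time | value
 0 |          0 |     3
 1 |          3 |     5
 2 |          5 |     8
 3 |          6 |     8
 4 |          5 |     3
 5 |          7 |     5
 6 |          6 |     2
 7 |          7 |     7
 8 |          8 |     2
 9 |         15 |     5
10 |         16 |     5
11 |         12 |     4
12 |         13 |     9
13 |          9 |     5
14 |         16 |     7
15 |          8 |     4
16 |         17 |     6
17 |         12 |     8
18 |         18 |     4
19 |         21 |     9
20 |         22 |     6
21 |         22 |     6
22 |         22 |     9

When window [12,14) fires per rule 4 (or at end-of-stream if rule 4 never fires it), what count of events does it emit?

i=0 t=0 v=3: → [0,2); WM=-2
i=1 t=3 v=5: → [2,4); WM=1
i=2 t=5 v=8: → [4,6); WM=3; [0,2) fires=1
i=3 t=6 v=8: → [6,8); WM=4; [2,4) fires=1
i=4 t=5 v=3: → [4,6); WM=4
i=5 t=7 v=5: → [6,8); WM=5
i=6 t=6 v=2: → [6,8); WM=5
i=7 t=7 v=7: → [6,8); WM=5
i=8 t=8 v=2: → [8,10); WM=6; [4,6) fires=2
i=9 t=15 v=5: → [14,16); WM=13; [6,8) fires=4 [8,10) fires=1
i=10 t=16 v=5: → [16,18); WM=14
i=11 t=12 v=4: → [12,14); WM=14; [12,14) fires=1
i=12 t=13 v=9: → [12,14); WM=14
i=13 t=9 v=5: DROP (t<14-2); WM=14
i=14 t=16 v=7: → [16,18); WM=14
i=15 t=8 v=4: DROP (t<14-2); WM=14
i=16 t=17 v=6: → [16,18); WM=15
i=17 t=12 v=8: DROP (t<15-2); WM=15
i=18 t=18 v=4: → [18,20); WM=16; [14,16) fires=1
i=19 t=21 v=9: → [20,22); WM=19; [16,18) fires=3
i=20 t=22 v=6: → [22,24); WM=20; [18,20) fires=1
i=21 t=22 v=6: → [22,24); WM=20
i=22 t=22 v=9: → [22,24); WM=20

1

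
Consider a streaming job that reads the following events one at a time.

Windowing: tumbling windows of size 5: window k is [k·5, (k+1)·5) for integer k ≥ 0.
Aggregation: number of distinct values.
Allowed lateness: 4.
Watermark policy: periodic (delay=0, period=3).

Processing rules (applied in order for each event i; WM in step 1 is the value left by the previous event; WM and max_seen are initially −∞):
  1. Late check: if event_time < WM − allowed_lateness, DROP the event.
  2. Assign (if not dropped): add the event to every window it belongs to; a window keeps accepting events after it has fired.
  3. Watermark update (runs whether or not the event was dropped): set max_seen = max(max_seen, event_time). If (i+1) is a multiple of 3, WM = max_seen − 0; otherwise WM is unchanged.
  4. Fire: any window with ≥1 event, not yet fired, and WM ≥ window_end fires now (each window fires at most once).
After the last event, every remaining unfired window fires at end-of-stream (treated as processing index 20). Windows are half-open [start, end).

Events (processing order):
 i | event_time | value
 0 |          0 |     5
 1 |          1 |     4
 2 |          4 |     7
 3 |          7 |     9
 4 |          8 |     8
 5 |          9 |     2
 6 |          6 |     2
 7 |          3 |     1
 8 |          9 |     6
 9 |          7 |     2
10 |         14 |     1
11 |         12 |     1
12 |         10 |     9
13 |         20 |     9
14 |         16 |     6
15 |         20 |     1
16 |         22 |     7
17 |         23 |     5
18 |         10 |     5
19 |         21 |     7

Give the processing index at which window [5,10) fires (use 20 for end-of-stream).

i=0 t=0 v=5: → [0,5); WM=−∞
i=1 t=1 v=4: → [0,5); WM=−∞
i=2 t=4 v=7: → [0,5); WM=4
i=3 t=7 v=9: → [5,10); WM=4
i=4 t=8 v=8: → [5,10); WM=4
i=5 t=9 v=2: → [5,10); WM=9; [0,5) fires=3
i=6 t=6 v=2: → [5,10); WM=9
i=7 t=3 v=1: DROP (t<9-4); WM=9
i=8 t=9 v=6: → [5,10); WM=9
i=9 t=7 v=2: → [5,10); WM=9
i=10 t=14 v=1: → [10,15); WM=9
i=11 t=12 v=1: → [10,15); WM=14; [5,10) fires=4
i=12 t=10 v=9: → [10,15); WM=14
i=13 t=20 v=9: → [20,25); WM=14
i=14 t=16 v=6: → [15,20); WM=20; [10,15) fires=2 [15,20) fires=1
i=15 t=20 v=1: → [20,25); WM=20
i=16 t=22 v=7: → [20,25); WM=20
i=17 t=23 v=5: → [20,25); WM=23
i=18 t=10 v=5: DROP (t<23-4); WM=23
i=19 t=21 v=7: → [20,25); WM=23

11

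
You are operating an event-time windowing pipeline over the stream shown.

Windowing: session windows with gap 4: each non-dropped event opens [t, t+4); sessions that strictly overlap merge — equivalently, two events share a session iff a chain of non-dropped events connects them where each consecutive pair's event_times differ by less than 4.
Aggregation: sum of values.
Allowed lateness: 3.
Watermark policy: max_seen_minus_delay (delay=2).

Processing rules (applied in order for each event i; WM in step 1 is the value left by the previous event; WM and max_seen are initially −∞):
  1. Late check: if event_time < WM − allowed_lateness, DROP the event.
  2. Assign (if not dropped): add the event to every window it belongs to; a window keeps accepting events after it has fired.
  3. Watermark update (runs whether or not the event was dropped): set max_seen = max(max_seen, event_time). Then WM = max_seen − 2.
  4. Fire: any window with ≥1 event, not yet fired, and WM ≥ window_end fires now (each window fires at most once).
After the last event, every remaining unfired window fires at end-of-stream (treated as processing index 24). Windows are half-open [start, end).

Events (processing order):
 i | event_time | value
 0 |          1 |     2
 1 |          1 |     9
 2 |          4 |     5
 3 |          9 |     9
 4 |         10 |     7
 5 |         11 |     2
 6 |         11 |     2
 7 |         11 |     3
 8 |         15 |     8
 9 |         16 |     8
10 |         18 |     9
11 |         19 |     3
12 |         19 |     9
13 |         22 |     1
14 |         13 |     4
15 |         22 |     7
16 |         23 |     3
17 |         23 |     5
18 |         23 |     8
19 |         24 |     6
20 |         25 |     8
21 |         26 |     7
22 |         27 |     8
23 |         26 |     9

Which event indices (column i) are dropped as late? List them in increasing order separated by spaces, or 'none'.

i=0 t=1 v=2: → [1,5); WM=-1
i=1 t=1 v=9: → [1,5); WM=-1
i=2 t=4 v=5: → [1,8); WM=2
i=3 t=9 v=9: → [9,13); WM=7
i=4 t=10 v=7: → [9,14); WM=8
i=5 t=11 v=2: → [9,15); WM=9
i=6 t=11 v=2: → [9,15); WM=9
i=7 t=11 v=3: → [9,15); WM=9
i=8 t=15 v=8: → [15,19); WM=13
i=9 t=16 v=8: → [15,20); WM=14
i=10 t=18 v=9: → [15,22); WM=16
i=11 t=19 v=3: → [15,23); WM=17
i=12 t=19 v=9: → [15,23); WM=17
i=13 t=22 v=1: → [15,26); WM=20
i=14 t=13 v=4: DROP (t<20-3); WM=20
i=15 t=22 v=7: → [15,26); WM=20
i=16 t=23 v=3: → [15,27); WM=21
i=17 t=23 v=5: → [15,27); WM=21
i=18 t=23 v=8: → [15,27); WM=21
i=19 t=24 v=6: → [15,28); WM=22
i=20 t=25 v=8: → [15,29); WM=23
i=21 t=26 v=7: → [15,30); WM=24
i=22 t=27 v=8: → [15,31); WM=25
i=23 t=26 v=9: → [15,31); WM=25

14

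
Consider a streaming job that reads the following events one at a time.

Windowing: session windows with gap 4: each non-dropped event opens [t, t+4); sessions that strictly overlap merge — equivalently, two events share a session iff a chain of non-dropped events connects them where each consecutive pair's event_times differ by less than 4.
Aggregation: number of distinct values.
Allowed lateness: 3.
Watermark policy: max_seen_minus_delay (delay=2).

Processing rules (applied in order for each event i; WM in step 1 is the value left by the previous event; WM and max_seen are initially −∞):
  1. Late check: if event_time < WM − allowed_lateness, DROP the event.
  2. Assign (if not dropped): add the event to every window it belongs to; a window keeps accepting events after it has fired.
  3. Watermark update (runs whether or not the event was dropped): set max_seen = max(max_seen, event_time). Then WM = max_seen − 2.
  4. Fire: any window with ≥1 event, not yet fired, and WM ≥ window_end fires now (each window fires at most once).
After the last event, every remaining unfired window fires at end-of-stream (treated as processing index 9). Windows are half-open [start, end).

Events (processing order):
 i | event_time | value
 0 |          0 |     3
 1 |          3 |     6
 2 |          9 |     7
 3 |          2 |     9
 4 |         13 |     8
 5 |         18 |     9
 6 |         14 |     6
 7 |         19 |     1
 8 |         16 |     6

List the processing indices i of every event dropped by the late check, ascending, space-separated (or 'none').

3

i=0 t=0 v=3: → [0,4); WM=-2
i=1 t=3 v=6: → [0,7); WM=1
i=2 t=9 v=7: → [9,13); WM=7
i=3 t=2 v=9: DROP (t<7-3); WM=7
i=4 t=13 v=8: → [13,17); WM=11
i=5 t=18 v=9: → [18,22); WM=16
i=6 t=14 v=6: → [13,18); WM=16
i=7 t=19 v=1: → [18,23); WM=17
i=8 t=16 v=6: → [13,23); WM=17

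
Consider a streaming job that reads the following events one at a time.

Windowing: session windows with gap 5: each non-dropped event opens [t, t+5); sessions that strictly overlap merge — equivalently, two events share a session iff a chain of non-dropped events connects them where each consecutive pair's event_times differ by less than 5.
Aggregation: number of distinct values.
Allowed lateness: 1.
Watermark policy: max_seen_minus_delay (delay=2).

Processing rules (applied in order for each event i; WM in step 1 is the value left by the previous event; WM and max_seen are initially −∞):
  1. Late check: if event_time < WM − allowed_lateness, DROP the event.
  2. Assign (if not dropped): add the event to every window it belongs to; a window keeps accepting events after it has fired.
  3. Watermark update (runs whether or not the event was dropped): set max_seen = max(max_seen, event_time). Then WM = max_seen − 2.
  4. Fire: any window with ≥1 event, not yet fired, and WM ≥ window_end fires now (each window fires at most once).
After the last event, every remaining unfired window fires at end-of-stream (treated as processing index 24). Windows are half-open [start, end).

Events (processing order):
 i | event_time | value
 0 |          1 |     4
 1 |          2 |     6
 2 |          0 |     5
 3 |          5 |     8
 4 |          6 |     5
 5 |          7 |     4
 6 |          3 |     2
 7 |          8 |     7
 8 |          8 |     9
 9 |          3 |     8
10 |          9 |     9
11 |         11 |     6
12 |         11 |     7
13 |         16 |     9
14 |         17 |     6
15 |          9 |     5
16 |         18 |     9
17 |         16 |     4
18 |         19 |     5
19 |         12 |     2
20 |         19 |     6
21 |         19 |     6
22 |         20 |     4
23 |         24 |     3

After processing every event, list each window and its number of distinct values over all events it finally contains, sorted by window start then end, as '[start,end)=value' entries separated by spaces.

i=0 t=1 v=4: → [1,6); WM=-1
i=1 t=2 v=6: → [1,7); WM=0
i=2 t=0 v=5: → [0,7); WM=0
i=3 t=5 v=8: → [0,10); WM=3
i=4 t=6 v=5: → [0,11); WM=4
i=5 t=7 v=4: → [0,12); WM=5
i=6 t=3 v=2: DROP (t<5-1); WM=5
i=7 t=8 v=7: → [0,13); WM=6
i=8 t=8 v=9: → [0,13); WM=6
i=9 t=3 v=8: DROP (t<6-1); WM=6
i=10 t=9 v=9: → [0,14); WM=7
i=11 t=11 v=6: → [0,16); WM=9
i=12 t=11 v=7: → [0,16); WM=9
i=13 t=16 v=9: → [16,21); WM=14
i=14 t=17 v=6: → [16,22); WM=15
i=15 t=9 v=5: DROP (t<15-1); WM=15
i=16 t=18 v=9: → [16,23); WM=16
i=17 t=16 v=4: → [16,23); WM=16
i=18 t=19 v=5: → [16,24); WM=17
i=19 t=12 v=2: DROP (t<17-1); WM=17
i=20 t=19 v=6: → [16,24); WM=17
i=21 t=19 v=6: → [16,24); WM=17
i=22 t=20 v=4: → [16,25); WM=18
i=23 t=24 v=3: → [16,29); WM=22

[0,16)=6 [16,29)=5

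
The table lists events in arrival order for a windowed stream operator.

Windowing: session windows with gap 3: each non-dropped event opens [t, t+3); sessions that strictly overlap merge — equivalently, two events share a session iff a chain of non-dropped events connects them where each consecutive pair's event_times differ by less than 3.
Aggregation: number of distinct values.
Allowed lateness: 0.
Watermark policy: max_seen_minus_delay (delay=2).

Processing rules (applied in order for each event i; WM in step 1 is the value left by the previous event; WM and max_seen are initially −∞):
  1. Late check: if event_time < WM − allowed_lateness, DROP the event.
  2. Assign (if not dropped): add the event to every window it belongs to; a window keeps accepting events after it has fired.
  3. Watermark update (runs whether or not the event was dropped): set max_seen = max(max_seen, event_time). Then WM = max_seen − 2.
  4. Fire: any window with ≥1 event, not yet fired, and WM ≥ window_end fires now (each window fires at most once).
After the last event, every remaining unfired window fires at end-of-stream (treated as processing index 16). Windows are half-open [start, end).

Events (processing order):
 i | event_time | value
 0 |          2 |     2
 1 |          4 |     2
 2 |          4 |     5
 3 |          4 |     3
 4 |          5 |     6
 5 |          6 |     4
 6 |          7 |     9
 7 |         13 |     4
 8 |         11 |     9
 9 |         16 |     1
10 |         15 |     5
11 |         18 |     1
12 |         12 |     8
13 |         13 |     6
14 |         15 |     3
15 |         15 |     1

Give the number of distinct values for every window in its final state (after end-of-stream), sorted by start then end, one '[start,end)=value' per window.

[2,10)=6 [11,21)=4

i=0 t=2 v=2: → [2,5); WM=0
i=1 t=4 v=2: → [2,7); WM=2
i=2 t=4 v=5: → [2,7); WM=2
i=3 t=4 v=3: → [2,7); WM=2
i=4 t=5 v=6: → [2,8); WM=3
i=5 t=6 v=4: → [2,9); WM=4
i=6 t=7 v=9: → [2,10); WM=5
i=7 t=13 v=4: → [13,16); WM=11
i=8 t=11 v=9: → [11,16); WM=11
i=9 t=16 v=1: → [16,19); WM=14
i=10 t=15 v=5: → [11,19); WM=14
i=11 t=18 v=1: → [11,21); WM=16
i=12 t=12 v=8: DROP (t<16-0); WM=16
i=13 t=13 v=6: DROP (t<16-0); WM=16
i=14 t=15 v=3: DROP (t<16-0); WM=16
i=15 t=15 v=1: DROP (t<16-0); WM=16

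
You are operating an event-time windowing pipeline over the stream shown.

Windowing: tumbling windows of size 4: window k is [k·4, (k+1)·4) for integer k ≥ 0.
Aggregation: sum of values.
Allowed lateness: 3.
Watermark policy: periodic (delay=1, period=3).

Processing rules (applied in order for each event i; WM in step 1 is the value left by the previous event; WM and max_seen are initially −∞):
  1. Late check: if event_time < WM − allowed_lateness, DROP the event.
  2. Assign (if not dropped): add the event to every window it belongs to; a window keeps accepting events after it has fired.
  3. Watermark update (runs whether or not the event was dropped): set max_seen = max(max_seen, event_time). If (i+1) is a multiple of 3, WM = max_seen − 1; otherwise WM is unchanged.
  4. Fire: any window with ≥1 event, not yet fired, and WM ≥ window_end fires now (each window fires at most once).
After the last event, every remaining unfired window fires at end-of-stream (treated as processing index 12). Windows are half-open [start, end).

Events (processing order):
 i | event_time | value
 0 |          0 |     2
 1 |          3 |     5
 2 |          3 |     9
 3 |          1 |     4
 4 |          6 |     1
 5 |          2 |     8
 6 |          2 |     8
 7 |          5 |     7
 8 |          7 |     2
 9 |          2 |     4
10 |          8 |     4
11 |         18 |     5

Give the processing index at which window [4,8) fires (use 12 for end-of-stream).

i=0 t=0 v=2: → [0,4); WM=−∞
i=1 t=3 v=5: → [0,4); WM=−∞
i=2 t=3 v=9: → [0,4); WM=2
i=3 t=1 v=4: → [0,4); WM=2
i=4 t=6 v=1: → [4,8); WM=2
i=5 t=2 v=8: → [0,4); WM=5; [0,4) fires=28
i=6 t=2 v=8: → [0,4); WM=5
i=7 t=5 v=7: → [4,8); WM=5
i=8 t=7 v=2: → [4,8); WM=6
i=9 t=2 v=4: DROP (t<6-3); WM=6
i=10 t=8 v=4: → [8,12); WM=6
i=11 t=18 v=5: → [16,20); WM=17; [4,8) fires=10 [8,12) fires=4

11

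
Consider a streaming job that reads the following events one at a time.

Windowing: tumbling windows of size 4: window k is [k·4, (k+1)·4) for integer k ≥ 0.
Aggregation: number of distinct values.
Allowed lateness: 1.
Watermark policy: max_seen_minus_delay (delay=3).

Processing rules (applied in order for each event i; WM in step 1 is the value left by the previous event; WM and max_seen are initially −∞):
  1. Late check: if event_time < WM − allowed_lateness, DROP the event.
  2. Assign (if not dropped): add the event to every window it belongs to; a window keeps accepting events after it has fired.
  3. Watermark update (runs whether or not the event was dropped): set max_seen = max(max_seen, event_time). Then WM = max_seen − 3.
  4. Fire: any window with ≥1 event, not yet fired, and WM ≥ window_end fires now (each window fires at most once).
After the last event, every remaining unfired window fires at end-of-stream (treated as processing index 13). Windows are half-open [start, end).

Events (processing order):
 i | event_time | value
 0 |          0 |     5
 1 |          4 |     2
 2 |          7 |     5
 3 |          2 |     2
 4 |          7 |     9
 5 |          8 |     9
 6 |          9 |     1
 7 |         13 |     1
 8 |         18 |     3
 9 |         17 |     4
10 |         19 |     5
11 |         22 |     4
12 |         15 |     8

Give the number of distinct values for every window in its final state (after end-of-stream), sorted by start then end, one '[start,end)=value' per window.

[0,4)=1 [4,8)=3 [8,12)=2 [12,16)=1 [16,20)=3 [20,24)=1

i=0 t=0 v=5: → [0,4); WM=-3
i=1 t=4 v=2: → [4,8); WM=1
i=2 t=7 v=5: → [4,8); WM=4; [0,4) fires=1
i=3 t=2 v=2: DROP (t<4-1); WM=4
i=4 t=7 v=9: → [4,8); WM=4
i=5 t=8 v=9: → [8,12); WM=5
i=6 t=9 v=1: → [8,12); WM=6
i=7 t=13 v=1: → [12,16); WM=10; [4,8) fires=3
i=8 t=18 v=3: → [16,20); WM=15; [8,12) fires=2
i=9 t=17 v=4: → [16,20); WM=15
i=10 t=19 v=5: → [16,20); WM=16; [12,16) fires=1
i=11 t=22 v=4: → [20,24); WM=19
i=12 t=15 v=8: DROP (t<19-1); WM=19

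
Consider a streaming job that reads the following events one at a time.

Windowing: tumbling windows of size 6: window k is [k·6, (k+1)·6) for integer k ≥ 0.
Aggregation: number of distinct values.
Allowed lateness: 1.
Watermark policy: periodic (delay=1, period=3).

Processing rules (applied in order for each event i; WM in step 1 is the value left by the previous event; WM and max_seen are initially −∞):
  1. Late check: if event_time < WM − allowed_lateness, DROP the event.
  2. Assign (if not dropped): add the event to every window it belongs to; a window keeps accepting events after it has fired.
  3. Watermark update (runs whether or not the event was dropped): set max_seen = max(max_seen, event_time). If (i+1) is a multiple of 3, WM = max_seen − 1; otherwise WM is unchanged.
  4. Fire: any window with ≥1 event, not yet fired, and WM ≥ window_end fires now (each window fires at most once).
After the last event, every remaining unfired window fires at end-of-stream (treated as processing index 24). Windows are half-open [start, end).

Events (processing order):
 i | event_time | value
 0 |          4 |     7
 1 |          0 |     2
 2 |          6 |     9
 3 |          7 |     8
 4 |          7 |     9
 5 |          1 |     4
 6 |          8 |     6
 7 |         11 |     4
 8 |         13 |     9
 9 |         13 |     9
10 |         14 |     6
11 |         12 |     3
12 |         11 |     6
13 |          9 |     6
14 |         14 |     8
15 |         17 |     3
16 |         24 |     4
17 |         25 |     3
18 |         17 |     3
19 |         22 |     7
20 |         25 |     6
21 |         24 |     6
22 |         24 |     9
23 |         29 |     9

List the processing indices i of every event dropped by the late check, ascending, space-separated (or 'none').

5 12 13 18 19

i=0 t=4 v=7: → [0,6); WM=−∞
i=1 t=0 v=2: → [0,6); WM=−∞
i=2 t=6 v=9: → [6,12); WM=5
i=3 t=7 v=8: → [6,12); WM=5
i=4 t=7 v=9: → [6,12); WM=5
i=5 t=1 v=4: DROP (t<5-1); WM=6; [0,6) fires=2
i=6 t=8 v=6: → [6,12); WM=6
i=7 t=11 v=4: → [6,12); WM=6
i=8 t=13 v=9: → [12,18); WM=12; [6,12) fires=4
i=9 t=13 v=9: → [12,18); WM=12
i=10 t=14 v=6: → [12,18); WM=12
i=11 t=12 v=3: → [12,18); WM=13
i=12 t=11 v=6: DROP (t<13-1); WM=13
i=13 t=9 v=6: DROP (t<13-1); WM=13
i=14 t=14 v=8: → [12,18); WM=13
i=15 t=17 v=3: → [12,18); WM=13
i=16 t=24 v=4: → [24,30); WM=13
i=17 t=25 v=3: → [24,30); WM=24; [12,18) fires=4
i=18 t=17 v=3: DROP (t<24-1); WM=24
i=19 t=22 v=7: DROP (t<24-1); WM=24
i=20 t=25 v=6: → [24,30); WM=24
i=21 t=24 v=6: → [24,30); WM=24
i=22 t=24 v=9: → [24,30); WM=24
i=23 t=29 v=9: → [24,30); WM=28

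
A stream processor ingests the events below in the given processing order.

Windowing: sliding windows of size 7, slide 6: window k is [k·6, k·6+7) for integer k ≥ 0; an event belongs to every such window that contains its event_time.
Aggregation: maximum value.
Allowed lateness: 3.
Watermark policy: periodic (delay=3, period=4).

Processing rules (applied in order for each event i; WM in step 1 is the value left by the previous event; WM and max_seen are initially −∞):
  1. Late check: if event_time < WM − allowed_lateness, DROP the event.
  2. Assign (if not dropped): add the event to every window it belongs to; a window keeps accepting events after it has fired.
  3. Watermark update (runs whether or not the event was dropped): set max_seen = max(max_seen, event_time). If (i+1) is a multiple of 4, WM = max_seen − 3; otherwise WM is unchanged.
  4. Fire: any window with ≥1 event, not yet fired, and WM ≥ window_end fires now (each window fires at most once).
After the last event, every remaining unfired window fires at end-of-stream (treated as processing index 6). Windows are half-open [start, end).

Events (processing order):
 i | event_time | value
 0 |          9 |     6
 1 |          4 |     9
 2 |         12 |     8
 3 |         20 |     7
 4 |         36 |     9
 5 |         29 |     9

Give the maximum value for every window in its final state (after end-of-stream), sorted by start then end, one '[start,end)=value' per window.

[0,7)=9 [6,13)=8 [12,19)=8 [18,25)=7 [24,31)=9 [30,37)=9 [36,43)=9

i=0 t=9 v=6: → [6,13); WM=−∞
i=1 t=4 v=9: → [0,7); WM=−∞
i=2 t=12 v=8: → [12,19),[6,13); WM=−∞
i=3 t=20 v=7: → [18,25); WM=17; [0,7) fires=9 [6,13) fires=8
i=4 t=36 v=9: → [36,43),[30,37); WM=17
i=5 t=29 v=9: → [24,31); WM=17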